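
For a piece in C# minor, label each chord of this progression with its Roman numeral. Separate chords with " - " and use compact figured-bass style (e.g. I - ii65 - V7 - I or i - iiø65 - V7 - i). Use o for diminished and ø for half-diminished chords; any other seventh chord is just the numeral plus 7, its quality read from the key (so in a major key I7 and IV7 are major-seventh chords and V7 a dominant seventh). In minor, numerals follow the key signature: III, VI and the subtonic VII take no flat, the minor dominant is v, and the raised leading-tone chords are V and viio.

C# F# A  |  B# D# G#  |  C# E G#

C#-F#-A: root F# is the subdominant; minor triad there is iv64.
B#-D#-G#: root G# is the dominant; major triad there is V6.
C#-E-G#: root C# is the tonic; minor triad there is i.

iv64 - V6 - i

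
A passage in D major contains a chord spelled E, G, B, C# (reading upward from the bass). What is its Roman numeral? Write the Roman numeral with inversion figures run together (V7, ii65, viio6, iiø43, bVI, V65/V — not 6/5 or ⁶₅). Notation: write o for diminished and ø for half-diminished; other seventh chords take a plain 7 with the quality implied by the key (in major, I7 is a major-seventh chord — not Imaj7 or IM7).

Stacked in thirds the chord is C#-E-G-B: a half-diminished seventh chord on C#.
C# is scale degree 7 in D major, and a half-diminished seventh chord on that degree is written viiø7.
With E in the bass the chord is in first inversion, so the figured bass is 65.

viiø65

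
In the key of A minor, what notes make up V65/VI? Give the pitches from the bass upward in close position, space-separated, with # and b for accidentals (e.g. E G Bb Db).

V65/VI is a secondary dominant — the dominant seventh of VI. VI in A minor is F, so the applied chord's root is C, a perfect fifth above.
Building a dominant seventh chord on C gives C-E-G-Bb.
The figured bass 65 indicates first inversion, placing the third (E) in the bass: E-G-Bb-C.

E G Bb C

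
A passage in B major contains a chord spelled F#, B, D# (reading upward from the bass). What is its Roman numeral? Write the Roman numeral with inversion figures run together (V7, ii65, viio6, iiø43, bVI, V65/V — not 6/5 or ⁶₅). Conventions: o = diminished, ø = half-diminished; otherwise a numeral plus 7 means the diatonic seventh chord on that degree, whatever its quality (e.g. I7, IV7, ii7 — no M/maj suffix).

Stacked in thirds the chord is B-D#-F#: a major triad on B.
In B major, B is the tonic; the diatonic major triad there is I.
With F# in the bass the chord is in second inversion, so the figured bass is 64.

I64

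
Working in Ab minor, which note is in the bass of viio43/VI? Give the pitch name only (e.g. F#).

Bbb

The applied chord viio43/VI is rooted on Eb: Eb-Gb-Bbb-Dbb.
The figure 43 means second inversion — the fifth is in the bass.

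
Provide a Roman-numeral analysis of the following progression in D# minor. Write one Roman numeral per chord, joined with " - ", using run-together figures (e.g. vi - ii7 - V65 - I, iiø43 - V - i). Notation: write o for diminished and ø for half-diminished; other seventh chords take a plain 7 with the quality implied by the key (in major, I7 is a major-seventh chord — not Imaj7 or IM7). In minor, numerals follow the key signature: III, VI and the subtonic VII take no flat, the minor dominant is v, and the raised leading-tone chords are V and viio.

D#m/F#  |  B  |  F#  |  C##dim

i6 - VI - III - viio

D#m/F#: minor triad on D# = scale degree 1 → i6.
B: major triad on B = scale degree 6 → VI.
F#: root F# is the mediant; major triad there is III.
C##dim: diminished triad on C## = scale degree 7 → viio.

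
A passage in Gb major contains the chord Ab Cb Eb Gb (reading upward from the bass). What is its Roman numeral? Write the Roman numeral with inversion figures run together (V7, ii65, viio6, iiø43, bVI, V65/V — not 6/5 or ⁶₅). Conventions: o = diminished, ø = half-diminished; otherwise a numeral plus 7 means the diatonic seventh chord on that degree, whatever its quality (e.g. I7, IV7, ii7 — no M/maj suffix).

ii7

The pitches Ab-Cb-Eb-Gb form a minor seventh chord rooted on Ab.
In Gb major, Ab is the supertonic; the diatonic minor seventh chord there is ii7.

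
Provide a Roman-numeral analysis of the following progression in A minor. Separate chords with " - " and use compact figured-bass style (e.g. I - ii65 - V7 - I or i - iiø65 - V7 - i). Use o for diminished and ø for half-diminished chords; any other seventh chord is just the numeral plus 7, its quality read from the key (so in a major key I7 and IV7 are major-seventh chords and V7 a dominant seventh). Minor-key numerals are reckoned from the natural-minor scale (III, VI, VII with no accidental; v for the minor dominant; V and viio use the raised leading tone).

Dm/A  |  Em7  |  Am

iv64 - v7 - i

Dm/A has root D, degree 4 in A minor, so iv64.
Em7: root E is the dominant; minor seventh chord there is v7.
Am: root A is the tonic; minor triad there is i.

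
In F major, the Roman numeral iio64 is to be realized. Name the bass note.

Db

iio in F major has root G; the chord is G-Bb-Db.
The figure 64 means second inversion — the fifth is in the bass.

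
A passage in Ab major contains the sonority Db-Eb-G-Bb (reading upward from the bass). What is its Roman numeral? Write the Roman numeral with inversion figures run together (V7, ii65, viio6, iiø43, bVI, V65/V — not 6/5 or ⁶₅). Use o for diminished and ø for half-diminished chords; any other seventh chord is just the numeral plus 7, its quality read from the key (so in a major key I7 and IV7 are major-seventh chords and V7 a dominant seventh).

V42

Stacked in thirds the chord is Eb-G-Bb-Db: a dominant seventh chord on Eb.
Eb is scale degree 5 in Ab major, and a dominant seventh chord on that degree is written V7.
With Db in the bass the chord is in third inversion, so the figured bass is 42.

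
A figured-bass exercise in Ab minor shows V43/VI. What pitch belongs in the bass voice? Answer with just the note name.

Gb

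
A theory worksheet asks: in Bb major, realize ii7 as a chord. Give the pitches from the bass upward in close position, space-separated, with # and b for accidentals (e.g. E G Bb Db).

The numeral's case and figure indicate a minor seventh chord. In Bb major its root, the second degree, is C.
That chord is spelled C-Eb-G-Bb.

C Eb G Bb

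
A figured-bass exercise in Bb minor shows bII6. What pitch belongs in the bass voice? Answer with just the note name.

Eb

bII in Bb minor has root Cb; the chord is Cb-Eb-Gb.
The figure 6 means first inversion — the third is in the bass.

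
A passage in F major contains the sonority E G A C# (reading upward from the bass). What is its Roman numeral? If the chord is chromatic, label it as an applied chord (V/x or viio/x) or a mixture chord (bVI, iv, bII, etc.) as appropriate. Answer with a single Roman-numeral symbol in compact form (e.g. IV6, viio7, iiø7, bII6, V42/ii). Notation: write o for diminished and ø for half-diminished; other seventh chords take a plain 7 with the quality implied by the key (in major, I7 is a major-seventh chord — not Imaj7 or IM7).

V43/vi

The pitches A-C#-E-G form a dominant seventh chord rooted on A.
A is not a diatonic chord root with this quality in F major, but it lies a perfect fifth above D (vi), so the chord functions as an applied dominant of vi.
With E in the bass the chord is in second inversion, so the figured bass is 43.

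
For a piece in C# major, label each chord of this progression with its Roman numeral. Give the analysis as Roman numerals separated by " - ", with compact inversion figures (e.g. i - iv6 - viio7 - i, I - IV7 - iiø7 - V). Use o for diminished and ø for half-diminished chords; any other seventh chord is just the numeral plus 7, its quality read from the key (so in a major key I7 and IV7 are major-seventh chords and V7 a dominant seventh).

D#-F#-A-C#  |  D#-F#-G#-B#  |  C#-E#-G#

D#-F#-A-C#: D# with this quality isn't in the key; it's iiø7, borrowed from the parallel minor.
D#-F#-G#-B#: dominant seventh chord on G# = scale degree 5 → V43.
C#-E#-G#: root C# is the tonic; major triad there is I.

iiø7 - V43 - I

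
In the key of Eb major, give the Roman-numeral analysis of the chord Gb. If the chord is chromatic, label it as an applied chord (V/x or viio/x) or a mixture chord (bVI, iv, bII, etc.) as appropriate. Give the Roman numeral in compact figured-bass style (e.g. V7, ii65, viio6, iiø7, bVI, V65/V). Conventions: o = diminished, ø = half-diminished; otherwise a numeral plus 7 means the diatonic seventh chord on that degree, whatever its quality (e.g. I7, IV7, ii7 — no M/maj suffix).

Stacked in thirds the chord is Gb-Bb-Db: a major triad on Gb.
Gb is the lowered third degree of Eb major (diatonic 3 would be G). This is a major triad on the lowered third degree, borrowed from the parallel minor.

bIII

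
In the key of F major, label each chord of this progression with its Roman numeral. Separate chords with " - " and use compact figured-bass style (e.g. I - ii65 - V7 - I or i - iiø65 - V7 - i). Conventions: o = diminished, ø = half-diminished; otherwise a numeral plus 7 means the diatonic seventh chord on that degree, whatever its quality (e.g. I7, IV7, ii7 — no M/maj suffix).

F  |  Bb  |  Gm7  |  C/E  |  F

I - IV - ii7 - V6 - I

F has root F, degree 1 in F major, so I.
Bb: root Bb is the subdominant; major triad there is IV.
Gm7: root G is the supertonic; minor seventh chord there is ii7.
C/E: root C is the dominant; major triad there is V6.
F has root F, degree 1 in F major, so I.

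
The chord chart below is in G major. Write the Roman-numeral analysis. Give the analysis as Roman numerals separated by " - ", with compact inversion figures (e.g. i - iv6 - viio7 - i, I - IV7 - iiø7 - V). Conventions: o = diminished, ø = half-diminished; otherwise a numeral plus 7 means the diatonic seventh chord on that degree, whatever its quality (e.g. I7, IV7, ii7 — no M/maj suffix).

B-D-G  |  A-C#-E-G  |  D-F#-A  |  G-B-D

B-D-G has root G, degree 1 in G major, so I6.
A-C#-E-G: a dominant seventh chord on A, the applied dominant of V → V7/V.
D-F#-A has root D, degree 5 in G major, so V.
G-B-D has root G, degree 1 in G major, so I.

I6 - V7/V - V - I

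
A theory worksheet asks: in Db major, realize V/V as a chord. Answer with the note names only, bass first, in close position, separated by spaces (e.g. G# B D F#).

The slash means an applied dominant: we want the dominant of V. In Db major, V is Ab major, and its dominant is built on Eb.
Building a major triad on Eb gives Eb-G-Bb.

Eb G Bb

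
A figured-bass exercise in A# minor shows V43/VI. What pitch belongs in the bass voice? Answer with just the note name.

G#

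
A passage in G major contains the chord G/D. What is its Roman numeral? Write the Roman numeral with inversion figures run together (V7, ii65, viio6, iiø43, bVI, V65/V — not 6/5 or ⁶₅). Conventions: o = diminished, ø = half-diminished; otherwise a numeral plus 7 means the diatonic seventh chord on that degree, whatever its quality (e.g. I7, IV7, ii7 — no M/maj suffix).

I64

The pitches G-B-D form a major triad rooted on G.
In G major, G is the tonic; the diatonic major triad there is I.
With D in the bass the chord is in second inversion, so the figured bass is 64.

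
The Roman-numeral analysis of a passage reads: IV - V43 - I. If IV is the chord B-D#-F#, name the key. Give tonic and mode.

IV is given as B-D#-F# — a major triad with root B.
If B is scale degree 4 and the mode makes that degree carry a major triad, the tonic is F# and the mode is major.

F# major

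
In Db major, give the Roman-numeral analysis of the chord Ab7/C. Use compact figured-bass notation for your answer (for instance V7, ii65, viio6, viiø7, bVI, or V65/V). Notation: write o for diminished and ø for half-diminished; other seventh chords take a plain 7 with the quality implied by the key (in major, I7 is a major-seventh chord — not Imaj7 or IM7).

V65

Stacked in thirds the chord is Ab-C-Eb-Gb: a dominant seventh chord on Ab.
Ab is scale degree 5 in Db major, and a dominant seventh chord on that degree is written V7.
With C in the bass the chord is in first inversion, so the figured bass is 65.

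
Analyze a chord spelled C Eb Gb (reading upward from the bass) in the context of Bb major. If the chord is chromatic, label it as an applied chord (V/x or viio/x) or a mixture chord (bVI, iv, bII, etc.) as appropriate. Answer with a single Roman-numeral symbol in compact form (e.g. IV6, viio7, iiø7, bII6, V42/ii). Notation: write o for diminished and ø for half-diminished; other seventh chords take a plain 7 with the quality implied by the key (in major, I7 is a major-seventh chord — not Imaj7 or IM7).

The pitches C-Eb-Gb form a diminished triad rooted on C.
C is the second degree of Bb major. This is the diminished supertonic triad, borrowed from the parallel minor.

iio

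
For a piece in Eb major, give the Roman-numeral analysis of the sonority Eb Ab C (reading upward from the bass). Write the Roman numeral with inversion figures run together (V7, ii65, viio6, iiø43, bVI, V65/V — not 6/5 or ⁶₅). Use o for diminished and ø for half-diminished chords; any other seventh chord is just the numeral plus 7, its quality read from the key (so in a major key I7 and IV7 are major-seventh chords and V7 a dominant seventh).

IV64

The pitches Ab-C-Eb form a major triad rooted on Ab.
In Eb major, Ab is the subdominant; the diatonic major triad there is IV.
With Eb in the bass the chord is in second inversion, so the figured bass is 64.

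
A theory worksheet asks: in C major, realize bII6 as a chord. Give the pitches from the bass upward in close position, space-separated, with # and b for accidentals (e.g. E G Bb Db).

bII6 is the Neapolitan sixth — a major triad on the lowered second degree, here in its customary first inversion. In C major that root is Db.
So the chord is Db-F-Ab, a major triad.
The figured bass 6 indicates first inversion, placing the third (F) in the bass: F-Ab-Db.

F Ab Db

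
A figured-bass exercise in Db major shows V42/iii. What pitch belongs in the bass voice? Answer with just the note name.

Bb

The applied chord V42/iii is rooted on C: C-E-G-Bb.
The figure 42 means third inversion — the seventh is in the bass.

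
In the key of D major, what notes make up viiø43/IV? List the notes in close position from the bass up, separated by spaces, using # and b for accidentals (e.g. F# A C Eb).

viiø43/IV is a secondary leading-tone chord. The target IV is G in D major; the applied chord is rooted a semitone below, on F#.
Building a half-diminished seventh chord on F# gives F#-A-C-E.
With the 43 figure the chord is in second inversion; from the bass C upward in close position it reads C-E-F#-A.

C E F# A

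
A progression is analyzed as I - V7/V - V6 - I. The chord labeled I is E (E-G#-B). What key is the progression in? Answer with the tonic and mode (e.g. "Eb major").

E major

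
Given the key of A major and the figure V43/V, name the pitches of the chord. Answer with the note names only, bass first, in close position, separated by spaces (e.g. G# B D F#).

V43/V is a secondary dominant — the dominant seventh of V. V in A major is E, so the applied chord's root is B, a perfect fifth above.
Building a dominant seventh chord on B gives B-D#-F#-A.
With the 43 figure the chord is in second inversion; from the bass F# upward in close position it reads F#-A-B-D#.

F# A B D#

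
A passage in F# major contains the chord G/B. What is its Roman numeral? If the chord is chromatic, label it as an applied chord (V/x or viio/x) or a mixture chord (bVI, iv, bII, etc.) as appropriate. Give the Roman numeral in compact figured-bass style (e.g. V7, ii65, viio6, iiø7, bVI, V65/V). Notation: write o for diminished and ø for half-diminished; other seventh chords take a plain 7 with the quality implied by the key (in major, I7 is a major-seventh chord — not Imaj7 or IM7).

bII6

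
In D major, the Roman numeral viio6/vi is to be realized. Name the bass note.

C#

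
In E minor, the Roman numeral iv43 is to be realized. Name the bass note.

E

iv in E minor has root A; the chord is A-C-E-G.
The figure 43 means second inversion — the fifth is in the bass.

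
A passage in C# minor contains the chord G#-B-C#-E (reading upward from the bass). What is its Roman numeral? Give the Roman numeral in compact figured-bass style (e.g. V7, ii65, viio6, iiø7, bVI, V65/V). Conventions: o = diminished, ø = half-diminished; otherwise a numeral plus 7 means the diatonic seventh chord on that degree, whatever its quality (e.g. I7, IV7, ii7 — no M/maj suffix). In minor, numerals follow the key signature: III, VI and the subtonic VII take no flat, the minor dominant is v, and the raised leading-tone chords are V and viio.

Stacked in thirds the chord is C#-E-G#-B: a minor seventh chord on C#.
C# is scale degree 1 in C# minor, and a minor seventh chord on that degree is written i7.
With G# in the bass the chord is in second inversion, so the figured bass is 43.

i43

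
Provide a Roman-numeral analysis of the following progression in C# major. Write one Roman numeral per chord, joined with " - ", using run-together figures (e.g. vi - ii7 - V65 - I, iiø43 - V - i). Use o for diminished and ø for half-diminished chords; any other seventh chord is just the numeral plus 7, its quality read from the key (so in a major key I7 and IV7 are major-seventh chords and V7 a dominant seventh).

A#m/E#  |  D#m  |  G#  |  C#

vi64 - ii - V - I

A#m/E#: root A# is the submediant; minor triad there is vi64.
D#m has root D#, degree 2 in C# major, so ii.
G# has root G#, degree 5 in C# major, so V.
C# has root C#, degree 1 in C# major, so I.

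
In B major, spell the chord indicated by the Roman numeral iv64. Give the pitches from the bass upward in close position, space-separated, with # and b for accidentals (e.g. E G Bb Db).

B E G

iv64 is the minor subdominant, borrowed from the parallel minor. In B major that root is E.
So the chord is E-G-B, a minor triad.
With the 64 figure the chord is in second inversion; from the bass B upward in close position it reads B-E-G.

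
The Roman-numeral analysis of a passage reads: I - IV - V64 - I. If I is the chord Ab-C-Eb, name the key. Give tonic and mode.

Ab major

The chord Ab is a major triad rooted on Ab; its label is I.
If Ab is scale degree 1 and the mode makes that degree carry a major triad, the tonic is Ab and the mode is major.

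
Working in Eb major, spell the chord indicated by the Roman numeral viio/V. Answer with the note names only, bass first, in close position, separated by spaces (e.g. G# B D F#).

A C Eb

The slash marks an applied leading-tone chord: viio of V. In Eb major, V is Bb, so the leading tone to it is A, a half step below.
Building a diminished triad on A gives A-C-Eb.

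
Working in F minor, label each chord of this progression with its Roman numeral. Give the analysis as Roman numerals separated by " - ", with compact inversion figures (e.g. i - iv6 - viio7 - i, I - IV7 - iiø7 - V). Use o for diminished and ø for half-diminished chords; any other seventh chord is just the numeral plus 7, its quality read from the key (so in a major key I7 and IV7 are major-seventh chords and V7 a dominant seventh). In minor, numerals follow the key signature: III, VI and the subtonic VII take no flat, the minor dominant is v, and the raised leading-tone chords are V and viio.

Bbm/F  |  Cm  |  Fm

iv64 - v - i

Bbm/F has root Bb, degree 4 in F minor, so iv64.
Cm has root C, degree 5 in F minor, so v.
Fm: minor triad on F = scale degree 1 → i.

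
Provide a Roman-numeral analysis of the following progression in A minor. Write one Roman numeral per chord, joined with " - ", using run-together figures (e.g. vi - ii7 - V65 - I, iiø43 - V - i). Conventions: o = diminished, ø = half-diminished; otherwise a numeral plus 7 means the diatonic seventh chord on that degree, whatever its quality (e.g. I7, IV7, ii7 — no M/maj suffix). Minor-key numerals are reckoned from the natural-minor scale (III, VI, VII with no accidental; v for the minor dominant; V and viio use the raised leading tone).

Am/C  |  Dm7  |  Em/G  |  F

Am/C has root A, degree 1 in A minor, so i6.
Dm7: minor seventh chord on D = scale degree 4 → iv7.
Em/G: minor triad on E = scale degree 5 → v6.
F: root F is the submediant; major triad there is VI.

i6 - iv7 - v6 - VI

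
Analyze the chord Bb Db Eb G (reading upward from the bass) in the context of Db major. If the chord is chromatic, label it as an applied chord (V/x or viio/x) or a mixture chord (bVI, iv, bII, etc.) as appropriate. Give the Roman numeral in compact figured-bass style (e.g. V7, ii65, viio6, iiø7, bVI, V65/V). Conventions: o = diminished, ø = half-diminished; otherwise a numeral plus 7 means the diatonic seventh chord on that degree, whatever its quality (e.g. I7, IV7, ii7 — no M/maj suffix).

V43/V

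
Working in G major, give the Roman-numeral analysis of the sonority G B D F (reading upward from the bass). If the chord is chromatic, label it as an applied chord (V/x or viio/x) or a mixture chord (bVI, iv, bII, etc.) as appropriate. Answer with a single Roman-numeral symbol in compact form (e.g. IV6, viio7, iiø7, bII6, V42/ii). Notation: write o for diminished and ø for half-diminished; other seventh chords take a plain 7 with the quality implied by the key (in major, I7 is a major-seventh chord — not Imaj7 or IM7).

Stacked in thirds the chord is G-B-D-F: a dominant seventh chord on G.
G is not a diatonic chord root with this quality in G major, but it lies a perfect fifth above C (IV), so the chord functions as an applied dominant of IV.

V7/IV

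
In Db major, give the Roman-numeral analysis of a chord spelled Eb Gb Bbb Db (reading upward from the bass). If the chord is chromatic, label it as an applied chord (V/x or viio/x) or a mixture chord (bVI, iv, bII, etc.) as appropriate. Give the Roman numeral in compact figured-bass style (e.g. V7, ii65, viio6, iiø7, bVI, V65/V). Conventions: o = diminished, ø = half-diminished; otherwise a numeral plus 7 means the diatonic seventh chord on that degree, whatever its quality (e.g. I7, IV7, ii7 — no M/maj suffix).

iiø7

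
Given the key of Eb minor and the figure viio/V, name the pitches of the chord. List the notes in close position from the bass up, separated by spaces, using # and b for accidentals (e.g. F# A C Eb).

A C Eb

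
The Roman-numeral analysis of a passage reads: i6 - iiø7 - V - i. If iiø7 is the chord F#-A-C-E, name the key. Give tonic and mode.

E minor

The anchor chord is a half-diminished seventh chord on F#, labeled iiø7.
iiø7 on F# implies F# is the supertonic; that puts the tonic at E, and the lowercase numeral fits minor mode.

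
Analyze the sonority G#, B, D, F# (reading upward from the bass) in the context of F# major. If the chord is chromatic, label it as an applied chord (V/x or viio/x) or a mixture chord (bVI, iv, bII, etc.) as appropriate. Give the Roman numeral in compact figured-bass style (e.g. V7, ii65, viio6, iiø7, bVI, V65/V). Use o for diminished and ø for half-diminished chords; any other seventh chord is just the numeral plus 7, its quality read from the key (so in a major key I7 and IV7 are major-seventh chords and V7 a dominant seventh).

The pitches G#-B-D-F# form a half-diminished seventh chord rooted on G#.
G# is the second degree of F# major. This is the half-diminished supertonic seventh, borrowed from the parallel minor.

iiø7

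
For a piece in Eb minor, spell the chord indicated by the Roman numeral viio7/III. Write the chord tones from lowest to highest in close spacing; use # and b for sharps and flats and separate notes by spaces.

The slash marks an applied leading-tone chord: viio of III. In Eb minor, III is Gb, so the leading tone to it is F, a half step below.
Building a fully diminished seventh chord on F gives F-Ab-Cb-Ebb.

F Ab Cb Ebb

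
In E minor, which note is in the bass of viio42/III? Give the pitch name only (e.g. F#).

Eb

The applied chord viio42/III is rooted on F#: F#-A-C-Eb.
The figure 42 means third inversion — the seventh is in the bass.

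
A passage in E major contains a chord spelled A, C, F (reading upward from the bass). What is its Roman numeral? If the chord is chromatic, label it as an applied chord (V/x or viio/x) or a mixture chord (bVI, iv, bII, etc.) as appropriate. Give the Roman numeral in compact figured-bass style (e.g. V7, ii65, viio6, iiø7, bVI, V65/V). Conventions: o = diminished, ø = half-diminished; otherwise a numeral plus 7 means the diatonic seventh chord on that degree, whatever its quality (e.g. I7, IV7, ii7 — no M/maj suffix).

Stacked in thirds the chord is F-A-C: a major triad on F.
F is the lowered second degree of E major (diatonic 2 would be F#). This is the Neapolitan sixth — a major triad on the lowered second degree, here in its customary first inversion.
With A in the bass the chord is in first inversion, so the figured bass is 6.

bII6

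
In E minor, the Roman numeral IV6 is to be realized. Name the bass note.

IV in E minor has root A; the chord is A-C#-E.
The figure 6 means first inversion — the third is in the bass.

C#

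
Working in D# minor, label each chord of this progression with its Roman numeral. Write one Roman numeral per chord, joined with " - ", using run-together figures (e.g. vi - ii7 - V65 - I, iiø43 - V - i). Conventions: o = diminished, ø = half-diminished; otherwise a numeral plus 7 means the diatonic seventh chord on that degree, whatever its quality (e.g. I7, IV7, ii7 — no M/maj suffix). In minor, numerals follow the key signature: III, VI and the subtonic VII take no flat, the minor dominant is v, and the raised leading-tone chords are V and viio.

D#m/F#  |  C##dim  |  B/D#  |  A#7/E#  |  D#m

i6 - viio - VI6 - V43 - i

D#m/F# has root D#, degree 1 in D# minor, so i6.
C##dim: diminished triad on C## = scale degree 7 → viio.
B/D#: root B is the submediant; major triad there is VI6.
A#7/E#: dominant seventh chord on A# = scale degree 5 → V43.
D#m has root D#, degree 1 in D# minor, so i.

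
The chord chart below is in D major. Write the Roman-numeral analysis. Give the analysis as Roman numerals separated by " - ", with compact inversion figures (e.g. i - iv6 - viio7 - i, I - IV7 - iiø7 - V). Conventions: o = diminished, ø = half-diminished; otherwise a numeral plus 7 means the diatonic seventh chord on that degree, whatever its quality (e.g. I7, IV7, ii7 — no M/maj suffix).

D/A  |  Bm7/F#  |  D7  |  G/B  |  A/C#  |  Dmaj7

D/A has root D, degree 1 in D major, so I64.
Bm7/F#: minor seventh chord on B = scale degree 6 → vi43.
D7: chromatic; D is V of IV, so V7/IV.
G/B: root G is the subdominant; major triad there is IV6.
A/C# has root A, degree 5 in D major, so V6.
Dmaj7: root D is the tonic; major seventh chord there is I7.

I64 - vi43 - V7/IV - IV6 - V6 - I7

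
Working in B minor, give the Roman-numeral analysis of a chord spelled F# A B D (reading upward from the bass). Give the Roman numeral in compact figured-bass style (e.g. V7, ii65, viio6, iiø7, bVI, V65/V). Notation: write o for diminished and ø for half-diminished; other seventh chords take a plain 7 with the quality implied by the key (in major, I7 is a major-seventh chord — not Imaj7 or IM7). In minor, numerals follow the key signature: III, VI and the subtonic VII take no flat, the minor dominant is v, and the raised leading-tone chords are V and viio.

The pitches B-D-F#-A form a minor seventh chord rooted on B.
B is scale degree 1 in B minor, and a minor seventh chord on that degree is written i7.
With F# in the bass the chord is in second inversion, so the figured bass is 43.

i43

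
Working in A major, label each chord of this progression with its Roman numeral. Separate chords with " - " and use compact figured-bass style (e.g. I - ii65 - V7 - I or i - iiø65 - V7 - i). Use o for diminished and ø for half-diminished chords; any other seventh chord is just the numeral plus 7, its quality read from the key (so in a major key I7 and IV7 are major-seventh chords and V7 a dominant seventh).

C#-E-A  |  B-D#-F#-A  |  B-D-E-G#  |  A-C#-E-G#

C#-E-A: major triad on A = scale degree 1 → I6.
B-D#-F#-A: chromatic; B is V of V, so V7/V.
B-D-E-G#: root E is the dominant; dominant seventh chord there is V43.
A-C#-E-G#: root A is the tonic; major seventh chord there is I7.

I6 - V7/V - V43 - I7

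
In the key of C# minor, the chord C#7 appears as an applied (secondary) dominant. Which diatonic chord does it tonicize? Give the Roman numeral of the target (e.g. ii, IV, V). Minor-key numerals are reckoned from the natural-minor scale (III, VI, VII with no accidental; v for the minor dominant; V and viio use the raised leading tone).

iv

The chord is a dominant seventh chord on C#.
A dominant resolves down a perfect fifth: C# → F#. In C# minor, F# is scale degree 4, i.e. iv.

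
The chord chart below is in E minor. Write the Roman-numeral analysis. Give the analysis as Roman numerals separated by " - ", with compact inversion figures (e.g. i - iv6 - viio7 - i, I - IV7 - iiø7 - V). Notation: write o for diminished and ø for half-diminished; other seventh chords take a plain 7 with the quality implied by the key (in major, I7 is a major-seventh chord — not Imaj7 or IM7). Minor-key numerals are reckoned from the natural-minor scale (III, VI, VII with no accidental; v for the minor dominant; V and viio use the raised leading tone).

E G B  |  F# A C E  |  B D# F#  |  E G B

i - iiø7 - V - i

E-G-B: minor triad on E = scale degree 1 → i.
F#-A-C-E has root F#, degree 2 in E minor, so iiø7.
B-D#-F# has root B, degree 5 in E minor, so V.
E-G-B has root E, degree 1 in E minor, so i.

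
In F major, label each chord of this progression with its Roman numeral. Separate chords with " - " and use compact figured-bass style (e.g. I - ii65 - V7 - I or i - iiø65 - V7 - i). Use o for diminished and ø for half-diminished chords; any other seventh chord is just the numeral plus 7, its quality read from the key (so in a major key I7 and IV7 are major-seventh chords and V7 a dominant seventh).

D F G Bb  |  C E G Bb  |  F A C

D-F-G-Bb: minor seventh chord on G = scale degree 2 → ii43.
C-E-G-Bb: root C is the dominant; dominant seventh chord there is V7.
F-A-C: root F is the tonic; major triad there is I.

ii43 - V7 - I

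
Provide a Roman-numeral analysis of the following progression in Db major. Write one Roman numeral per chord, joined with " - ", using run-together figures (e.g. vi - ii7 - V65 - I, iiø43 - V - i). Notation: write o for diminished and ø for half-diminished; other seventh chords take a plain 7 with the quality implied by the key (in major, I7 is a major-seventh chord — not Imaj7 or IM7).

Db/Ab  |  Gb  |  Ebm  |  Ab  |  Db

Db/Ab: root Db is the tonic; major triad there is I64.
Gb: major triad on Gb = scale degree 4 → IV.
Ebm: root Eb is the supertonic; minor triad there is ii.
Ab: root Ab is the dominant; major triad there is V.
Db has root Db, degree 1 in Db major, so I.

I64 - IV - ii - V - I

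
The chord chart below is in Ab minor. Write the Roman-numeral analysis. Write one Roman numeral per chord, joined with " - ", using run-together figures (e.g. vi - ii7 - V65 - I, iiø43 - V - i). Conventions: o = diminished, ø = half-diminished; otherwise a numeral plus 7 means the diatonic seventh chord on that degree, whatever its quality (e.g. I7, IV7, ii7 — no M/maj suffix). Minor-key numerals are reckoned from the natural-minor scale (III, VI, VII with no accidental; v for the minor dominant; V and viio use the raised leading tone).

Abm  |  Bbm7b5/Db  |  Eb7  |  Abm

i - iiø65 - V7 - i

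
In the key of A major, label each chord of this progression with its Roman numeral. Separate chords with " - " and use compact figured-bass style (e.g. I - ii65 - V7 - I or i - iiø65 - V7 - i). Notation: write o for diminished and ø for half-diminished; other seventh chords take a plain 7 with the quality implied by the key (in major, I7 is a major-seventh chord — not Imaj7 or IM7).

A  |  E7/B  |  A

A has root A, degree 1 in A major, so I.
E7/B: dominant seventh chord on E = scale degree 5 → V43.
A: root A is the tonic; major triad there is I.

I - V43 - I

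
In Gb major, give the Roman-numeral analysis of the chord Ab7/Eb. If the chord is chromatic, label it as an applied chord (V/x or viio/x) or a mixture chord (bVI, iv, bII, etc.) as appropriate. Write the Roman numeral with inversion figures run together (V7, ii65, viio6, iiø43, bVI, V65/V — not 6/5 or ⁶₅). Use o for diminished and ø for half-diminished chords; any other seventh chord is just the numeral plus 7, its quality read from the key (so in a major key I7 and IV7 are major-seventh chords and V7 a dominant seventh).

V43/V

The pitches Ab-C-Eb-Gb form a dominant seventh chord rooted on Ab.
Ab is not a diatonic chord root with this quality in Gb major, but it lies a perfect fifth above Db (V), so the chord functions as an applied dominant of V.
With Eb in the bass the chord is in second inversion, so the figured bass is 43.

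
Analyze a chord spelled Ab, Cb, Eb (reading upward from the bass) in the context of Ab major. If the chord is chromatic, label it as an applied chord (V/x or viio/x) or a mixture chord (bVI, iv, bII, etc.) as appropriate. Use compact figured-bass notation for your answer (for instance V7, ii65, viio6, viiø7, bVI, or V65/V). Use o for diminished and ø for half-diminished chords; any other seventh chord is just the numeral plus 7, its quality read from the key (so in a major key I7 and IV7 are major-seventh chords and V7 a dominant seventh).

The pitches Ab-Cb-Eb form a minor triad rooted on Ab.
Ab is the first degree of Ab major. This is the minor tonic, borrowed from the parallel minor.

i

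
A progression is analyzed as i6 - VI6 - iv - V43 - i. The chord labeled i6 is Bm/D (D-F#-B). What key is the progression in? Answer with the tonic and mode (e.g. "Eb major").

B minor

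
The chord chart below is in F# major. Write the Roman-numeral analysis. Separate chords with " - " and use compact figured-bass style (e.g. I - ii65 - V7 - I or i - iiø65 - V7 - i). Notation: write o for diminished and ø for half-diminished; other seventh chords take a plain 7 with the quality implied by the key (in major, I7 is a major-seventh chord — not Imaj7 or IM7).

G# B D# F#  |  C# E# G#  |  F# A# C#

ii7 - V - I

G#-B-D#-F#: minor seventh chord on G# = scale degree 2 → ii7.
C#-E#-G# has root C#, degree 5 in F# major, so V.
F#-A#-C# has root F#, degree 1 in F# major, so I.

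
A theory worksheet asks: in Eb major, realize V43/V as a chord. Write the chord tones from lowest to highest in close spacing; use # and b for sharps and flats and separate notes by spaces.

C Eb F A

The slash means an applied dominant: we want the dominant of V. In Eb major, V is Bb major, and its dominant is built on F.
Building a dominant seventh chord on F gives F-A-C-Eb.
The figured bass 43 indicates second inversion, placing the fifth (C) in the bass: C-Eb-F-A.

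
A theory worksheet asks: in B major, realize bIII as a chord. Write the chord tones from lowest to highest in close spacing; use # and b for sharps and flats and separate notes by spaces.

D F# A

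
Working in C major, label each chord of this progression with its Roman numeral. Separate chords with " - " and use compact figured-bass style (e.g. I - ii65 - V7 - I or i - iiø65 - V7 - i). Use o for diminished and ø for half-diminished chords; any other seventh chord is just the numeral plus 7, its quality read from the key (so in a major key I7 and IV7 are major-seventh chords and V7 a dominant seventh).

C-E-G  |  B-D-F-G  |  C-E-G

I - V65 - I

C-E-G: major triad on C = scale degree 1 → I.
B-D-F-G: root G is the dominant; dominant seventh chord there is V65.
C-E-G: root C is the tonic; major triad there is I.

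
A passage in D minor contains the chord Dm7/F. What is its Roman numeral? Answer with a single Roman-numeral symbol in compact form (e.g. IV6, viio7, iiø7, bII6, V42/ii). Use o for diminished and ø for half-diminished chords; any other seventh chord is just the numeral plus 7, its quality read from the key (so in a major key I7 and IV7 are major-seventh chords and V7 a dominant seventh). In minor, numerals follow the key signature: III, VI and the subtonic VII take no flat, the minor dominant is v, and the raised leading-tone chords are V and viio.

i65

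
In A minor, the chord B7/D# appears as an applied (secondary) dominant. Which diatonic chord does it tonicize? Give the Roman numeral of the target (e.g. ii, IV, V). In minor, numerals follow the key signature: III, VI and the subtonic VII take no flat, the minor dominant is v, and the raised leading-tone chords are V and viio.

V

The chord is a dominant seventh chord on B.
A dominant resolves down a perfect fifth: B → E. In A minor, E is scale degree 5, i.e. V.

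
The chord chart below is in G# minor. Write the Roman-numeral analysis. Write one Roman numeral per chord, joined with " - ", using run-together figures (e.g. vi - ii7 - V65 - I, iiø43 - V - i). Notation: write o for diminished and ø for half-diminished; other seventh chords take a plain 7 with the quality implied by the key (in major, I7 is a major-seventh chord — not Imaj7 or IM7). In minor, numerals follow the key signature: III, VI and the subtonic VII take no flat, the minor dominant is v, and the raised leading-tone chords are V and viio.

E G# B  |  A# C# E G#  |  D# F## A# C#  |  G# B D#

VI - iiø7 - V7 - i

E-G#-B: root E is the submediant; major triad there is VI.
A#-C#-E-G# has root A#, degree 2 in G# minor, so iiø7.
D#-F##-A#-C# has root D#, degree 5 in G# minor, so V7.
G#-B-D#: root G# is the tonic; minor triad there is i.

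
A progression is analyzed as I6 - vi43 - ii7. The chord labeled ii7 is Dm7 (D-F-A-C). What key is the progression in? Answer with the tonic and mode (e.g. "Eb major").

The anchor chord is a minor seventh chord on D, labeled ii7.
Counting down one scale step from D places the tonic on C; a minor seventh chord on degree 2 is diatonic only in major.

C major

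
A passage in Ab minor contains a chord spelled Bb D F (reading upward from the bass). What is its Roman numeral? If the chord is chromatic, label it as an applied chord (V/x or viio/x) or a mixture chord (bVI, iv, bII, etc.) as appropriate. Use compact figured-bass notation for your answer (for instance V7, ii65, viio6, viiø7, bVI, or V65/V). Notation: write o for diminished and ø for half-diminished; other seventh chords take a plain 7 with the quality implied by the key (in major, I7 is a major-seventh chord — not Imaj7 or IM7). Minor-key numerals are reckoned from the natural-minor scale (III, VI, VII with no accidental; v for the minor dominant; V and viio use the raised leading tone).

V/V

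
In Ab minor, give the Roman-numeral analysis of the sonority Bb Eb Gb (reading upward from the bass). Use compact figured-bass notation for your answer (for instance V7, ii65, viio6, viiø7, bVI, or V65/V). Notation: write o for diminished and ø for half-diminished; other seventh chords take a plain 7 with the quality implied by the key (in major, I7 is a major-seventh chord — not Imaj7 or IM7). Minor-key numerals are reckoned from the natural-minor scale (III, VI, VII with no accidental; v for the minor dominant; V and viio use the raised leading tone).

v64

The pitches Eb-Gb-Bb form a minor triad rooted on Eb.
In Ab minor, Eb is the dominant; the diatonic minor triad there is v.
With Bb in the bass the chord is in second inversion, so the figured bass is 64.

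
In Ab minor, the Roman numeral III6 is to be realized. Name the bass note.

III in Ab minor has root Cb; the chord is Cb-Eb-Gb.
The figure 6 means first inversion — the third is in the bass.

Eb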